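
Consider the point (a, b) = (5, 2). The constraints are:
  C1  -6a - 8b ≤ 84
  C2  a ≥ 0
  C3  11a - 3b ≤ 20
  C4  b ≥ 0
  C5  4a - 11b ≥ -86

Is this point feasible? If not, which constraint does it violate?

not feasible — violates C3

Constraint C3: 11a - 3b = 49, which is not ≤ 20. All other constraints are satisfied.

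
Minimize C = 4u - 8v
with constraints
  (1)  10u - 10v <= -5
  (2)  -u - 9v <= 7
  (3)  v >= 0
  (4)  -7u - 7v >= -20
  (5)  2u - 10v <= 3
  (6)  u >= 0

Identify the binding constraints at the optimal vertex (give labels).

Extreme points and C = 4u - 8v:
  (33/28, 47/28) → C = -61/7
  (0, 1/2) → C = -4
  (0, 20/7) → C = -160/7

The minimum is at (0, 20/7). Substituting into each constraint, equality holds for (4) and (6); the remaining constraints have slack.

(4) and (6)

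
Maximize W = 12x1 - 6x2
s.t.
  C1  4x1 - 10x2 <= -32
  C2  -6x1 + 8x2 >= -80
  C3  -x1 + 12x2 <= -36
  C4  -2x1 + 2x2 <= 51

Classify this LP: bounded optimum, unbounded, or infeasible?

Feasible corners and W = 12x1 - 6x2:
  (-372/19, -88/19) → W = -3936/19
  (-223/6, -35/3) → W = -376
  (-342/11, -123/22) → W = -3735/11
The feasible region has finitely many vertices and no improving ray; the maximum is -3936/19 at (-372/19, -88/19).

bounded optimum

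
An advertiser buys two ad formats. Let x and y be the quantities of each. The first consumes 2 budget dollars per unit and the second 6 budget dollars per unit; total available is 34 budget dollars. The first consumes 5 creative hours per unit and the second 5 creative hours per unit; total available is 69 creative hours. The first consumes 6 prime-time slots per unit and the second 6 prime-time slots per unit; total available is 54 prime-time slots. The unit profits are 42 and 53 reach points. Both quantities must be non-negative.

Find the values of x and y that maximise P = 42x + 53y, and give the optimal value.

x = 5, y = 4, maximum P = 422

Corner points and P = 42x + 53y:
  (0, 0) → P = 0
  (0, 17/3) → P = 901/3
  (9, 0) → P = 378
  (5, 4) → P = 422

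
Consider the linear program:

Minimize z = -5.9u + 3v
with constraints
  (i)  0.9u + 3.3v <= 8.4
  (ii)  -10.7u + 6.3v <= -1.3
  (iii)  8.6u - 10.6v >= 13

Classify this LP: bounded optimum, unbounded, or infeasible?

unbounded

From the feasible point (2199/632, 1009/632), moving in the direction (3.3, -0.9) keeps every constraint satisfied while z decreases without bound.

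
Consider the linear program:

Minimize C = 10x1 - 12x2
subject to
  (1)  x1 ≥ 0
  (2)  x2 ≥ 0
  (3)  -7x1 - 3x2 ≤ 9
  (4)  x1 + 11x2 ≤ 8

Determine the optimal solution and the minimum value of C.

x1 = 0, x2 = 8/11, minimum C = -96/11

Extreme points and C = 10x1 - 12x2:
  (0, 0) → C = 0
  (0, 8/11) → C = -96/11
  (8, 0) → C = 80

The optimum lies where x1 = 0 and x1 + 11x2 = 8.
Solving simultaneously gives x1 = 0, x2 = 8/11.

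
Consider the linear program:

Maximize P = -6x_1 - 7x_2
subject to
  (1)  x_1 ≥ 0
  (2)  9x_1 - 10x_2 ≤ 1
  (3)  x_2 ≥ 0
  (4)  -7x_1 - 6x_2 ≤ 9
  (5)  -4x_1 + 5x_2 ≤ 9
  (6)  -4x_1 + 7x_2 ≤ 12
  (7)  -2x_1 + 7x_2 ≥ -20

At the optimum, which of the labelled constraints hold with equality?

Vertices and P = -6x_1 - 7x_2:
  (0, 0) → P = 0
  (0, 12/7) → P = -12
  (1/9, 0) → P = -2/3
  (127/23, 112/23) → P = -1546/23

The maximum is at (0, 0). Substituting into each constraint, equality holds for (1) and (3); the remaining constraints have slack.

(1) and (3)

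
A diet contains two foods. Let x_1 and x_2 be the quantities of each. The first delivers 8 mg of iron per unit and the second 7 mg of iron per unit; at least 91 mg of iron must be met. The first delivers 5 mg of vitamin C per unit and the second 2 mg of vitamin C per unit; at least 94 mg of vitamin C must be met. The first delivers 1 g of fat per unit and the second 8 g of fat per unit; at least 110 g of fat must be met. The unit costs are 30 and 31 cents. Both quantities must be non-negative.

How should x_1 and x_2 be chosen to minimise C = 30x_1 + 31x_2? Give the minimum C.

x_1 = 14, x_2 = 12, minimum C = 792

Feasible corners and C = 30x_1 + 31x_2:
  (0, 47) → C = 1457
  (110, 0) → C = 3300
  (14, 12) → C = 792
The feasible region is unbounded (it extends along (0, 1), (1, 0)), but C strictly increases along every unbounded feasible direction, so there is no improving ray and the minimum is attained at a vertex.

At the optimal vertex, 5x_1 + 2x_2 = 94 and x_1 + 8x_2 = 110.
Solving simultaneously gives x_1 = 14, x_2 = 12.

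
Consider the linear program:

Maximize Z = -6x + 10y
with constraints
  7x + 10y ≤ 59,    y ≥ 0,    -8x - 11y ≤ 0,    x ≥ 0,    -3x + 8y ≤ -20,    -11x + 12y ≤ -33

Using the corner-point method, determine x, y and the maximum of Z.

Feasible corners and Z = -6x + 10y:
  (59/7, 0) → Z = -354/7
  (336/43, 37/86) → Z = -1831/43
  (20/3, 0) → Z = -40

The optimum lies where y = 0 and -3x + 8y = -20.
Solving simultaneously gives x = 20/3, y = 0.

x = 20/3, y = 0, maximum Z = -40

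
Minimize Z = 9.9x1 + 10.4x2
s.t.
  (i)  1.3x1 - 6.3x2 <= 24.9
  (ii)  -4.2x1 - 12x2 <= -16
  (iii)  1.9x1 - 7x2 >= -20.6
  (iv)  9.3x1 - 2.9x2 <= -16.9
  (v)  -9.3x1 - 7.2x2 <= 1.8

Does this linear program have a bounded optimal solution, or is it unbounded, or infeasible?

bounded optimum

Vertices and Z = 9.9x1 + 10.4x2:
  (-7820/6189, 3663/2063) → Z = 61446/10315
  (-190/113, 1303/678) → Z = 5663/1695
  (-5856/5959, 15947/5959) → Z = 539372/29795
  (-2682/1313, 3136/1313) → Z = 30313/6565
The feasible region has finitely many vertices and no improving ray; the minimum is 5663/1695 at (-190/113, 1303/678).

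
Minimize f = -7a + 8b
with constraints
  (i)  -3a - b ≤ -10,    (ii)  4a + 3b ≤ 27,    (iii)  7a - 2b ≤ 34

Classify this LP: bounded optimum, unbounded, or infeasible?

bounded optimum

Corner points and f = -7a + 8b:
  (3/5, 41/5) → f = 307/5
  (54/13, -32/13) → f = -634/13
  (156/29, 53/29) → f = -668/29
The feasible region has finitely many vertices and no improving ray; the minimum is -634/13 at (54/13, -32/13).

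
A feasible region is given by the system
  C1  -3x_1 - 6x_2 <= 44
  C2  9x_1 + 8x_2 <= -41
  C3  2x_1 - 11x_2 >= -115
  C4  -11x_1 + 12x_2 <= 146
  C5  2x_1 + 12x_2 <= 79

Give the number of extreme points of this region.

The feasible vertices (each the meet of two boundaries and inside every other half-plane) are:
  (53/15, -91/10)
  (-234/17, -23/51)
  (-415/49, 863/196)

3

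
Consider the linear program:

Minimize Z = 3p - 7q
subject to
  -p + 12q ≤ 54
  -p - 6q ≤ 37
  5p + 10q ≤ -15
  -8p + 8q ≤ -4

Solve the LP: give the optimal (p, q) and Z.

p = -2/3, q = -7/6, minimum Z = 37/6

Feasible corners and Z = 3p - 7q:
  (14, -17/2) → Z = 203/2
  (-34/7, -75/14) → Z = 321/14
  (-2/3, -7/6) → Z = 37/6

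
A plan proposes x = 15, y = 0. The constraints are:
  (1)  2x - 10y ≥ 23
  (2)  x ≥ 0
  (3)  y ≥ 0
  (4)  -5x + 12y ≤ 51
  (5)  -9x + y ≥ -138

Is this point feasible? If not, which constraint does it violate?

(1): 30 ≥ 23 ✓
(2): 15 ≥ 0 ✓
(3): 0 ≥ 0 ✓
(4): -75 ≤ 51 ✓
(5): -135 ≥ -138 ✓

feasible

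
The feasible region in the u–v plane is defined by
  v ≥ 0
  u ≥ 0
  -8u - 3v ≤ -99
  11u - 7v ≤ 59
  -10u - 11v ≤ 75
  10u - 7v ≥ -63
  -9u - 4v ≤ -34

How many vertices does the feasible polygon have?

3

Of the 21 pairwise boundary intersections, those satisfying every inequality are:
  (870/89, 617/89)
  (252/43, 747/43)
  (122, 1283/7)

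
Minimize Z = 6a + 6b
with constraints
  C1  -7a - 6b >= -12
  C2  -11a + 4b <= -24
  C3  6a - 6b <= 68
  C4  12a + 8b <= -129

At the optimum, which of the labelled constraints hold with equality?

Corner points and Z = 6a + 6b:
  (-64/21, -302/21) → Z = -732/7
  (-81/34, -1707/136) → Z = -6093/68
  (-23/12, -53/4) → Z = -91

The minimum is at (-64/21, -302/21). Substituting into each constraint, equality holds for C2 and C3; the remaining constraints have slack.

C2 and C3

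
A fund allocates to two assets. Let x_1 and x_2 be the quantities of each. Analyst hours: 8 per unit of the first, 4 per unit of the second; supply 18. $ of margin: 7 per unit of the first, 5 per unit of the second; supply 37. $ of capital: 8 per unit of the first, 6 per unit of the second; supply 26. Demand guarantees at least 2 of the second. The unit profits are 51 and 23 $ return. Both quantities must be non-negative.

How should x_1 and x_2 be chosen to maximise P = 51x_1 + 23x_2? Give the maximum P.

x_1 = 5/4, x_2 = 2, maximum P = 439/4

Feasible corners and P = 51x_1 + 23x_2:
  (0, 13/3) → P = 299/3
  (0, 2) → P = 46
  (1/4, 4) → P = 419/4
  (5/4, 2) → P = 439/4

The binding constraints are 8x_1 + 4x_2 = 18 and x_2 = 2.
Solving simultaneously gives x_1 = 5/4, x_2 = 2.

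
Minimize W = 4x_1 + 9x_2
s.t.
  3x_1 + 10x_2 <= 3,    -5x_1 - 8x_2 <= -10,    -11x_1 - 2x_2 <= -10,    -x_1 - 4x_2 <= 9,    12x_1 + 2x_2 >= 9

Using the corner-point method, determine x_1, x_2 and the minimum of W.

x_1 = 28/3, x_2 = -55/12, minimum W = -47/12

Vertices and W = 4x_1 + 9x_2:
  (38/13, -15/26) → W = 13/2
  (51, -15) → W = 69
  (28/3, -55/12) → W = -47/12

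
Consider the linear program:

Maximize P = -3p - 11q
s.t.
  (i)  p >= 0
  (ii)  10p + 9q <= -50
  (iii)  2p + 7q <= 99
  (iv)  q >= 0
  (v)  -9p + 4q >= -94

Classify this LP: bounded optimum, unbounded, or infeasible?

infeasible

The boundaries p = 0 and 10p + 9q = -50 meet at (0, -50/9), but that point violates q ≥ 0. Every candidate vertex is excluded by some other constraint, so the feasible region is empty.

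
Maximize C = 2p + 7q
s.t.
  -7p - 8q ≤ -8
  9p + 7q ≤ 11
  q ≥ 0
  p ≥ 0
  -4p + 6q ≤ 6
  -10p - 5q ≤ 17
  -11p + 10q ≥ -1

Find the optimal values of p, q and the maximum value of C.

Corner points and C = 2p + 7q:
  (0, 1) → C = 7
  (44/79, 81/158) → C = 743/158
  (12/41, 49/41) → C = 367/41
  (117/167, 112/167) → C = 1018/167

At the optimal vertex, 9p + 7q = 11 and -4p + 6q = 6.
Solving simultaneously gives p = 12/41, q = 49/41.

p = 12/41, q = 49/41, maximum C = 367/41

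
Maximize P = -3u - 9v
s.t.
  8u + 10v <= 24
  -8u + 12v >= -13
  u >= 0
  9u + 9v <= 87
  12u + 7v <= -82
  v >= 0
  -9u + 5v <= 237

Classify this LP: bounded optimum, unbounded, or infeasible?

infeasible

The boundaries 8u + 10v = 24 and -8u + 12v = -13 meet at (19/8, 1/2), but that point violates 12u + 7v ≤ -82. Every candidate vertex is excluded by some other constraint, so the feasible region is empty.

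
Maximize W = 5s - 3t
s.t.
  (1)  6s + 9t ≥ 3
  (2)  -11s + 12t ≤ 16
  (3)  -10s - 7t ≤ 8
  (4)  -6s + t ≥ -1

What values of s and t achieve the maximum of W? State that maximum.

s = 1/5, t = 1/5, maximum W = 2/5

Extreme points and W = 5s - 3t:
  (-12/19, 43/57) → W = -103/19
  (1/5, 1/5) → W = 2/5
  (28/61, 107/61) → W = -181/61

At the optimal vertex, 6s + 9t = 3 and -6s + t = -1.
Solving simultaneously gives s = 1/5, t = 1/5.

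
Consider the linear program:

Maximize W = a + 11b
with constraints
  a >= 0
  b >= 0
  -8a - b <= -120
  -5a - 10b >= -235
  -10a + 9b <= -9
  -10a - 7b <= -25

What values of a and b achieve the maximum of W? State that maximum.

Vertices and W = a + 11b:
  (15, 0) → W = 15
  (47, 0) → W = 47
  (1089/82, 564/41) → W = 13497/82
  (441/29, 461/29) → W = 5512/29

The optimum lies where -5a - 10b = -235 and -10a + 9b = -9.
Solving simultaneously gives a = 441/29, b = 461/29.

a = 441/29, b = 461/29, maximum W = 5512/29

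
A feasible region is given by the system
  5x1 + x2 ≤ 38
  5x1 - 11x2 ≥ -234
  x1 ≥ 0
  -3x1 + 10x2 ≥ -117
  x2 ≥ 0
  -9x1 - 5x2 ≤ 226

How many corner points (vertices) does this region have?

The feasible vertices (each the meet of two boundaries and inside every other half-plane) are:
  (46/15, 68/3)
  (38/5, 0)
  (0, 234/11)
  (0, 0)

4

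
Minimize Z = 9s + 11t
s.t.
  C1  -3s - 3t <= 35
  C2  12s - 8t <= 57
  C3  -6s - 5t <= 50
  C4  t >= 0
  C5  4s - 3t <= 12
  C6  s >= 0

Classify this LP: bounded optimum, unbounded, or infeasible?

Corner points and Z = 9s + 11t:
  (75/4, 21) → Z = 1599/4
  (3, 0) → Z = 27
  (0, 0) → Z = 0
The feasible region has finitely many vertices and no improving ray; the minimum is 0 at (0, 0).

bounded optimum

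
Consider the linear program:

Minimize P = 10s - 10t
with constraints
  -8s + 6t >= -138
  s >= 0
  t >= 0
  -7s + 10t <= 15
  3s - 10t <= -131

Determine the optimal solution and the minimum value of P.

Feasible corners and P = 10s - 10t:
  (735/19, 543/19) → P = 1920/19
  (1083/31, 731/31) → P = 3520/31
  (29, 109/5) → P = 72

s = 29, t = 109/5, minimum P = 72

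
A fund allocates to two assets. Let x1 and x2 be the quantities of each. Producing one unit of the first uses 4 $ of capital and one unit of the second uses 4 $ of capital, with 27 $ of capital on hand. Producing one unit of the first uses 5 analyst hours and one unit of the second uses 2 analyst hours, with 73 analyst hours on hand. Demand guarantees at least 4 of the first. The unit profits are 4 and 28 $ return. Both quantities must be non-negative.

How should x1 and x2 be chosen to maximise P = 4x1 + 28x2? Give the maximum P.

x1 = 4, x2 = 11/4, maximum P = 93

Extreme points and P = 4x1 + 28x2:
  (27/4, 0) → P = 27
  (4, 0) → P = 16
  (4, 11/4) → P = 93

The optimum lies where 4x1 + 4x2 = 27 and x1 = 4.
Solving simultaneously gives x1 = 4, x2 = 11/4.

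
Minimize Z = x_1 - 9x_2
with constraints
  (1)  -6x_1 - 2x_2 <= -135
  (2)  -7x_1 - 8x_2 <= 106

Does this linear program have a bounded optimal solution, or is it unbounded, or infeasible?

From the feasible point (38, -93/2), moving in the direction (-2, 6) keeps every constraint satisfied while Z decreases without bound.

unbounded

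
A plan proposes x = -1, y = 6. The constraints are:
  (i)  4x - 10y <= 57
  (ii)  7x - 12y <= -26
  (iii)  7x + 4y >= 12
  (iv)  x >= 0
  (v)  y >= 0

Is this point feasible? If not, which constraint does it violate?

not feasible — violates (iv)

Constraint (iv): x = -1, which is not ≥ 0. All other constraints are satisfied.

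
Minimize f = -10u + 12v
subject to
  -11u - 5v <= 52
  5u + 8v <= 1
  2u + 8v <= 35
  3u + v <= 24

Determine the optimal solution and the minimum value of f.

Extreme points and f = -10u + 12v:
  (-421/63, 271/63) → f = 1066/9
  (43, -105) → f = -1690
  (191/19, -117/19) → f = -3314/19

u = 43, v = -105, minimum f = -1690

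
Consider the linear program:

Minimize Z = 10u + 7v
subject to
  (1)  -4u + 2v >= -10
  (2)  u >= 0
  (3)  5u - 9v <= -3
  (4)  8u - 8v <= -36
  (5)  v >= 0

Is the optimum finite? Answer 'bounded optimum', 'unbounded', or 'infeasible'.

bounded optimum

Feasible corners and Z = 10u + 7v:
  (19/2, 14) → Z = 193
  (0, 9/2) → Z = 63/2
The feasible region has finitely many vertices and no improving ray; the minimum is 63/2 at (0, 9/2).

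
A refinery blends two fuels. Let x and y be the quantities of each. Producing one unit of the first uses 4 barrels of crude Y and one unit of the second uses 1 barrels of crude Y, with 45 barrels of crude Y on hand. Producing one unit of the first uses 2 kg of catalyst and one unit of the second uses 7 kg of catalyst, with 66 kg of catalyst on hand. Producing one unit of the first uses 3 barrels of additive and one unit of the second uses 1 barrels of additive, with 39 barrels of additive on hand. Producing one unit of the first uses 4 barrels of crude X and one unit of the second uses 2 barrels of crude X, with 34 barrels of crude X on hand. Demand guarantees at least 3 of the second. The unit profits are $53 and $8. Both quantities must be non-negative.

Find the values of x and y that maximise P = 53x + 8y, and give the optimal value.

Extreme points and P = 53x + 8y:
  (0, 66/7) → P = 528/7
  (0, 3) → P = 24
  (53/12, 49/6) → P = 3593/12
  (7, 3) → P = 395

x = 7, y = 3, maximum P = 395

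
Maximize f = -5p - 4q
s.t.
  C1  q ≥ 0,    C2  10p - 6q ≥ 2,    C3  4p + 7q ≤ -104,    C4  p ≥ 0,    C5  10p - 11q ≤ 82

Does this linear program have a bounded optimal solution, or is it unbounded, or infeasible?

The boundaries q = 0 and 10p - 6q = 2 meet at (1/5, 0), but that point violates 4p + 7q ≤ -104. Every candidate vertex is excluded by some other constraint, so the feasible region is empty.

infeasible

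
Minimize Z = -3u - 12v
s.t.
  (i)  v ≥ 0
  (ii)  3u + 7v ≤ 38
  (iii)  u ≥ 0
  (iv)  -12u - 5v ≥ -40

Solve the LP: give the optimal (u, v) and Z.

u = 0, v = 38/7, minimum Z = -456/7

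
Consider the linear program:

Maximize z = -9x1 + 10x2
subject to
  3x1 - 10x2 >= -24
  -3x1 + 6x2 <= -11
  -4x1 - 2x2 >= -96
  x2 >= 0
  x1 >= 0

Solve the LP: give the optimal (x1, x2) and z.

Extreme points and z = -9x1 + 10x2:
  (299/15, 122/15) → z = -1471/15
  (11/3, 0) → z = -33
  (24, 0) → z = -216

The optimum lies where -3x1 + 6x2 = -11 and x2 = 0.
Solving simultaneously gives x1 = 11/3, x2 = 0.

x1 = 11/3, x2 = 0, maximum z = -33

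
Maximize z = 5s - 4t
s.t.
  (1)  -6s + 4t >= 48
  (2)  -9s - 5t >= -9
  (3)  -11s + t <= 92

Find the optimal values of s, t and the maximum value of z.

s = -160/19, t = -12/19, maximum z = -752/19

Feasible corners and z = 5s - 4t:
  (-34/11, 81/11) → z = -494/11
  (-160/19, -12/19) → z = -752/19
  (-451/64, 927/64) → z = -5963/64

The optimum lies where -6s + 4t = 48 and -11s + t = 92.
Solving simultaneously gives s = -160/19, t = -12/19.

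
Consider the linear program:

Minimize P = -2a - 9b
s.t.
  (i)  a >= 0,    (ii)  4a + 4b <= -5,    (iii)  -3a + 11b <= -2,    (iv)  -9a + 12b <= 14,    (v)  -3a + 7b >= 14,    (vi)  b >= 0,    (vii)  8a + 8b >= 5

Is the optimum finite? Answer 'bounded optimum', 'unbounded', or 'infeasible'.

Constraints 4a + 4b ≤ -5 and 8a + 8b ≥ 5 have parallel boundaries but demand opposite sides — no point can satisfy both, so the region is empty.

infeasible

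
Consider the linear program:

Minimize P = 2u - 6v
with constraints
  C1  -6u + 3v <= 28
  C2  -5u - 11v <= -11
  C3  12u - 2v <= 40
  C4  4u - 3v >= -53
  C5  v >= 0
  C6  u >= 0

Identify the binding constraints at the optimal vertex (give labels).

Corner points and P = 2u - 6v:
  (22/3, 24) → P = -388/3
  (0, 28/3) → P = -56
  (11/5, 0) → P = 22/5
  (0, 1) → P = -6
  (10/3, 0) → P = 20/3

The minimum is at (22/3, 24). Substituting into each constraint, equality holds for C1 and C3; the remaining constraints have slack.

C1 and C3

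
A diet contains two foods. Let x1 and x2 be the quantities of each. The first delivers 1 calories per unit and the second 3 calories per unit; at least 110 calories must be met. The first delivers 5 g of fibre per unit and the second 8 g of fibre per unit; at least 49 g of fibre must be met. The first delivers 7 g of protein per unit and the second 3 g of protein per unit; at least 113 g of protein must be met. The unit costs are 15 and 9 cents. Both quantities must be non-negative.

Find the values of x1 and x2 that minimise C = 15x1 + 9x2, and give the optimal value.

Corner points and C = 15x1 + 9x2:
  (0, 113/3) → C = 339
  (110, 0) → C = 1650
  (1/2, 73/2) → C = 336
The feasible region is unbounded (it extends along (0, 1), (1, 0)), but C strictly increases along every unbounded feasible direction, so there is no improving ray and the minimum is attained at a vertex.

At the optimal vertex, x1 + 3x2 = 110 and 7x1 + 3x2 = 113.
Solving simultaneously gives x1 = 1/2, x2 = 73/2.

x1 = 1/2, x2 = 73/2, minimum C = 336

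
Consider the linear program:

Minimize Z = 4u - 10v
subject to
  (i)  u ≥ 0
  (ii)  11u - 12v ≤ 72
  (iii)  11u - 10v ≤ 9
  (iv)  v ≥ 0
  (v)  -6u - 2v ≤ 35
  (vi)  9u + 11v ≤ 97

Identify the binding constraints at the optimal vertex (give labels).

(i) and (vi)

Feasible corners and Z = 4u - 10v:
  (0, 0) → Z = 0
  (0, 97/11) → Z = -970/11
  (9/11, 0) → Z = 36/11
  (1069/211, 986/211) → Z = -5584/211

The minimum is at (0, 97/11). Substituting into each constraint, equality holds for (i) and (vi); the remaining constraints have slack.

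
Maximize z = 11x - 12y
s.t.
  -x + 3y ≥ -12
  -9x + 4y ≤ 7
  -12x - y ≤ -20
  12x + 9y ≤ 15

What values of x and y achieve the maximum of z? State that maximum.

x = 17/5, y = -43/15, maximum z = 359/5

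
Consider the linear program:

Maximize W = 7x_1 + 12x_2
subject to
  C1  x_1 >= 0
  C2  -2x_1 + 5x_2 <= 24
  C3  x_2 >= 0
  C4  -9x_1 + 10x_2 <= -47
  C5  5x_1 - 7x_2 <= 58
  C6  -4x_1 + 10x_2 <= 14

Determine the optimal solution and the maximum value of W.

x_1 = 339/11, x_2 = 151/11, maximum W = 4185/11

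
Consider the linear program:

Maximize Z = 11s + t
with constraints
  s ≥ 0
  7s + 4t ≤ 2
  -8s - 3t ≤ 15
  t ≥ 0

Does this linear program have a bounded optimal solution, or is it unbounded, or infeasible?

bounded optimum

Corner points and Z = 11s + t:
  (0, 1/2) → Z = 1/2
  (0, 0) → Z = 0
  (2/7, 0) → Z = 22/7
The feasible region has finitely many vertices and no improving ray; the maximum is 22/7 at (2/7, 0).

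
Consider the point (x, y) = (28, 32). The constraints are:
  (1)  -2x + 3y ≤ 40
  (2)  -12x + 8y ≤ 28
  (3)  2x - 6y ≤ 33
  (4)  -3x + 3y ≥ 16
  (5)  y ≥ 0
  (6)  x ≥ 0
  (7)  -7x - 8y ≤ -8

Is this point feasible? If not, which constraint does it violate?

Constraint (4): -3x + 3y = 12, which is not ≥ 16. All other constraints are satisfied.

not feasible — violates (4)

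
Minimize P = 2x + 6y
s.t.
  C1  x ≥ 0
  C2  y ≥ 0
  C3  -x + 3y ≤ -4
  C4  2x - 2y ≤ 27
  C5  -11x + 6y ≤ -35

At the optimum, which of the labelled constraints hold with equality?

C2 and C3

Feasible corners and P = 2x + 6y:
  (4, 0) → P = 8
  (27/2, 0) → P = 27
  (73/4, 19/4) → P = 65

The minimum is at (4, 0). Substituting into each constraint, equality holds for C2 and C3; the remaining constraints have slack.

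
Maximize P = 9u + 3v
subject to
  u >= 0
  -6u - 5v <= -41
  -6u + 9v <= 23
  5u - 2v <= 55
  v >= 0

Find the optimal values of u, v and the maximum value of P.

u = 541/33, v = 445/33, maximum P = 188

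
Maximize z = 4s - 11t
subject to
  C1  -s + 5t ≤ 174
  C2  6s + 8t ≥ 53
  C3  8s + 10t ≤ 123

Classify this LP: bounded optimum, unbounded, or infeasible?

bounded optimum

Feasible corners and z = 4s - 11t:
  (-1127/38, 1097/38) → z = -16575/38
  (-45/2, 303/10) → z = -4233/10
  (227/2, -157/2) → z = 2635/2
The feasible region has finitely many vertices and no improving ray; the maximum is 2635/2 at (227/2, -157/2).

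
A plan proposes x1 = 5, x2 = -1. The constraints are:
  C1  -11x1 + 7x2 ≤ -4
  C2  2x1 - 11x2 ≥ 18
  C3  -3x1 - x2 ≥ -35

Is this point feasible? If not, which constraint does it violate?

feasible

C1: -62 ≤ -4 ✓
C2: 21 ≥ 18 ✓
C3: -14 ≥ -35 ✓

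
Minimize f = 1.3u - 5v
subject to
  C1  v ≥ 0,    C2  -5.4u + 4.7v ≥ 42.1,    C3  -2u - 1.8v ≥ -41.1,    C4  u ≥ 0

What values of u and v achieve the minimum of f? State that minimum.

Vertices and f = 1.3u - 5v:
  (11739/1912, 15307/956) → f = -1378093/19120
  (0, 421/47) → f = -2105/47
  (0, 137/6) → f = -685/6

u = 0, v = 137/6, minimum f = -685/6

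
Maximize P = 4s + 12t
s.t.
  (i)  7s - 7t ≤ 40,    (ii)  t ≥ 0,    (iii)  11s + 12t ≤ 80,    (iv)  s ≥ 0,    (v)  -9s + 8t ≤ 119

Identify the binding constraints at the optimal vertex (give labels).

Extreme points and P = 4s + 12t:
  (40/7, 0) → P = 160/7
  (1040/161, 120/161) → P = 800/23
  (0, 0) → P = 0
  (0, 20/3) → P = 80

The maximum is at (0, 20/3). Substituting into each constraint, equality holds for (iii) and (iv); the remaining constraints have slack.

(iii) and (iv)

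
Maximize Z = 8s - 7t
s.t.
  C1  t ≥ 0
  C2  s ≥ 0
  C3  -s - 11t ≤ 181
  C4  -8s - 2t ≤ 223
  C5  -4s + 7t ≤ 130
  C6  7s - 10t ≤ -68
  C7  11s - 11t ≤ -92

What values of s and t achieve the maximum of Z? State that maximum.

Feasible corners and Z = 8s - 7t:
  (0, 130/7) → Z = -130
  (0, 92/11) → Z = -644/11
  (262/11, 354/11) → Z = -382/11

At the optimal vertex, -4s + 7t = 130 and 11s - 11t = -92.
Solving simultaneously gives s = 262/11, t = 354/11.

s = 262/11, t = 354/11, maximum Z = -382/11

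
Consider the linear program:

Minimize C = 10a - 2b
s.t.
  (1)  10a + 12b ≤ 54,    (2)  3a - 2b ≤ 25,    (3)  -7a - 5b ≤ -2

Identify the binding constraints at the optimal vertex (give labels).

Feasible corners and C = 10a - 2b:
  (51/7, -11/7) → C = 76
  (-123/17, 179/17) → C = -1588/17
  (129/29, -169/29) → C = 1628/29

The minimum is at (-123/17, 179/17). Substituting into each constraint, equality holds for (1) and (3); the remaining constraints have slack.

(1) and (3)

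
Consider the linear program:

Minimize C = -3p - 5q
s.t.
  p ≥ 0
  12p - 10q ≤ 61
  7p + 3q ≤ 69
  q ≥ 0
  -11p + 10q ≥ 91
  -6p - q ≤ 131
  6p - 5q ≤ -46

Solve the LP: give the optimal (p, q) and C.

p = 0, q = 23, minimum C = -115

Extreme points and C = -3p - 5q:
  (0, 23) → C = -115
  (0, 46/5) → C = -46
  (207/53, 736/53) → C = -4301/53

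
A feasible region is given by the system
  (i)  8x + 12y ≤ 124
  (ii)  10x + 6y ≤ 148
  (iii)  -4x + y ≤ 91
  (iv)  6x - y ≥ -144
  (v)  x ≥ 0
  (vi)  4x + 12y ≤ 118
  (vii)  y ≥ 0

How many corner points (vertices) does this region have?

Of the 21 pairwise boundary intersections, those satisfying every inequality are:
  (43/3, 7/9)
  (3/2, 28/3)
  (74/5, 0)
  (0, 59/6)
  (0, 0)

5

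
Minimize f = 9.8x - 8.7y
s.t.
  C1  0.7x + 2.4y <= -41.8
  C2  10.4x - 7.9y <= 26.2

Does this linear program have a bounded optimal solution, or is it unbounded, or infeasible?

unbounded

From the feasible point (-26734/3049, -45306/3049), moving in the direction (-2.4, 0.7) keeps every constraint satisfied while f decreases without bound.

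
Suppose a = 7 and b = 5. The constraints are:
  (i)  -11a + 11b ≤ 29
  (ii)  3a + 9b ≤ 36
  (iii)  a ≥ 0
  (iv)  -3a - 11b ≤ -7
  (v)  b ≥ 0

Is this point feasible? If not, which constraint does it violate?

Constraint (ii): 3a + 9b = 66, which is not ≤ 36. All other constraints are satisfied.

not feasible — violates (ii)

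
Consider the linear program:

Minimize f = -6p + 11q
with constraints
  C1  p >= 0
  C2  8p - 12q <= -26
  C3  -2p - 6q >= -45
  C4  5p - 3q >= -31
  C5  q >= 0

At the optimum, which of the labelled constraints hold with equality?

C1 and C2

Extreme points and f = -6p + 11q:
  (0, 13/6) → f = 143/6
  (0, 15/2) → f = 165/2
  (16/3, 103/18) → f = 557/18

The minimum is at (0, 13/6). Substituting into each constraint, equality holds for C1 and C2; the remaining constraints have slack.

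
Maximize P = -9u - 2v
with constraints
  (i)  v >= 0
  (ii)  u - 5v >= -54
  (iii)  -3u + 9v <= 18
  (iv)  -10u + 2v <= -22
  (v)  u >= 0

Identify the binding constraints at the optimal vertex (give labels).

Extreme points and P = -9u - 2v:
  (11/5, 0) → P = -99/5
  (66, 24) → P = -642
  (39/14, 41/14) → P = -433/14
The feasible region is unbounded (it extends along (5, 1), (1, 0)), but P strictly decreases along every unbounded feasible direction, so there is no improving ray and the maximum is attained at a vertex.

The maximum is at (11/5, 0). Substituting into each constraint, equality holds for (i) and (iv); the remaining constraints have slack.

(i) and (iv)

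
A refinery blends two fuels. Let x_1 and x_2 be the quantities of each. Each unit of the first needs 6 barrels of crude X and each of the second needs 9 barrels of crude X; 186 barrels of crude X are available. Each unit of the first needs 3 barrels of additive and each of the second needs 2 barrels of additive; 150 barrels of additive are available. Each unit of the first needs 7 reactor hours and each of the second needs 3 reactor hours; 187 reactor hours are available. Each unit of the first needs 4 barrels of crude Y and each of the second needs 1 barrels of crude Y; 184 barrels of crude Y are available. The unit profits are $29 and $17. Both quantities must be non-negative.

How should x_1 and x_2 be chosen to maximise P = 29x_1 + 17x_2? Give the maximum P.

x_1 = 25, x_2 = 4, maximum P = 793

At the optimal vertex, 6x_1 + 9x_2 = 186 and 7x_1 + 3x_2 = 187.
Solving simultaneously gives x_1 = 25, x_2 = 4.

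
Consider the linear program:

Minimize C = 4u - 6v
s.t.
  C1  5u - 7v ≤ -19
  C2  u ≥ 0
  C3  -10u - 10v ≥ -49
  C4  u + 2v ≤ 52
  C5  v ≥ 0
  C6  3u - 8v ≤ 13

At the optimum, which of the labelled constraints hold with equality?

C2 and C3

Corner points and C = 4u - 6v:
  (0, 19/7) → C = -114/7
  (51/40, 29/8) → C = -333/20
  (0, 49/10) → C = -147/5

The minimum is at (0, 49/10). Substituting into each constraint, equality holds for C2 and C3; the remaining constraints have slack.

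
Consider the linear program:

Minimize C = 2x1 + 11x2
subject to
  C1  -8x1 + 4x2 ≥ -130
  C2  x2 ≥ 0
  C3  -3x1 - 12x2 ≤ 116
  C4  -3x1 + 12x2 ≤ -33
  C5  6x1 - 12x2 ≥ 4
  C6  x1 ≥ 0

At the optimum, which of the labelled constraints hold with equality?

Extreme points and C = 2x1 + 11x2:
  (65/4, 0) → C = 65/2
  (17, 3/2) → C = 101/2
  (11, 0) → C = 22

The minimum is at (11, 0). Substituting into each constraint, equality holds for C2 and C4; the remaining constraints have slack.

C2 and C4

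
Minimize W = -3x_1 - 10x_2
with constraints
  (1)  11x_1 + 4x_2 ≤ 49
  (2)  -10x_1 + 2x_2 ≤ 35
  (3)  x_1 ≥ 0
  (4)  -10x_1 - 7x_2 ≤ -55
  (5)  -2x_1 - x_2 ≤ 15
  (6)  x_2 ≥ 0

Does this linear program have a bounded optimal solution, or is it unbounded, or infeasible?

bounded optimum

Vertices and W = -3x_1 - 10x_2:
  (0, 49/4) → W = -245/2
  (123/37, 115/37) → W = -1519/37
  (0, 55/7) → W = -550/7
The feasible region has finitely many vertices and no improving ray; the minimum is -245/2 at (0, 49/4).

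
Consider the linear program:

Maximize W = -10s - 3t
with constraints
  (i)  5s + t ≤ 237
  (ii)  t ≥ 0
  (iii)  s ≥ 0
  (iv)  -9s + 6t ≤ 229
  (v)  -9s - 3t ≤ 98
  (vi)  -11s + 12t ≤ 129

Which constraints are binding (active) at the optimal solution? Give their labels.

Extreme points and W = -10s - 3t:
  (237/5, 0) → W = -474
  (2715/71, 3252/71) → W = -36906/71
  (0, 0) → W = 0
  (0, 43/4) → W = -129/4

The maximum is at (0, 0). Substituting into each constraint, equality holds for (ii) and (iii); the remaining constraints have slack.

(ii) and (iii)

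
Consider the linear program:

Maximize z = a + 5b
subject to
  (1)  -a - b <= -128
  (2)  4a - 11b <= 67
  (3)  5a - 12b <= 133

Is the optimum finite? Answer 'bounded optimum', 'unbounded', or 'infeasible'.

From the feasible point (1669/17, 507/17), moving in the direction (-1, 1) keeps every constraint satisfied while z increases without bound.

unbounded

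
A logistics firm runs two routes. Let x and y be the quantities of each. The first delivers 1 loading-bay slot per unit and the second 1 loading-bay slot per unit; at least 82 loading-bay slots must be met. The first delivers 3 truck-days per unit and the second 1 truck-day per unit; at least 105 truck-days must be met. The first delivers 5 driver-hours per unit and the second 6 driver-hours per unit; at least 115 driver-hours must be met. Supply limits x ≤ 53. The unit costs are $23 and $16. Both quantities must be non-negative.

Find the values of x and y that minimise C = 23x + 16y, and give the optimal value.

x = 23/2, y = 141/2, minimum C = 2785/2

Vertices and C = 23x + 16y:
  (0, 105) → C = 1680
  (23/2, 141/2) → C = 2785/2
  (53, 29) → C = 1683
The feasible region is unbounded (it extends along (0, 1)), but C strictly increases along every unbounded feasible direction, so there is no improving ray and the minimum is attained at a vertex.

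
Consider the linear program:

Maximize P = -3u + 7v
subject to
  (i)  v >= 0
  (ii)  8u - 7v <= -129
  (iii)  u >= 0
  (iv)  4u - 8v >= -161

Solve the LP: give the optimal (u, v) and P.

u = 95/36, v = 193/9, maximum P = 5119/36

Feasible corners and P = -3u + 7v:
  (0, 129/7) → P = 129
  (95/36, 193/9) → P = 5119/36
  (0, 161/8) → P = 1127/8

At the optimal vertex, 8u - 7v = -129 and 4u - 8v = -161.
Solving simultaneously gives u = 95/36, v = 193/9.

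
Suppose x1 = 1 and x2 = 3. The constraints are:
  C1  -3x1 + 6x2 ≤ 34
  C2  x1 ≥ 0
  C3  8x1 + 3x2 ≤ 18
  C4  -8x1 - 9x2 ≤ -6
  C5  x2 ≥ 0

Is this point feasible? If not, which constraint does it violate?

feasible

C1: 15 ≤ 34 ✓
C2: 1 ≥ 0 ✓
C3: 17 ≤ 18 ✓
C4: -35 ≤ -6 ✓
C5: 3 ≥ 0 ✓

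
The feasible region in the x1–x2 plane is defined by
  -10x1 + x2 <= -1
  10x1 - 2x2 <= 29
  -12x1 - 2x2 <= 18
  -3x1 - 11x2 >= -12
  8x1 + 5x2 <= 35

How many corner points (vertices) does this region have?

4

The feasible vertices (each the meet of two boundaries and inside every other half-plane) are:
  (-1/2, -6)
  (23/113, 117/113)
  (1/2, -12)
  (343/116, 33/116)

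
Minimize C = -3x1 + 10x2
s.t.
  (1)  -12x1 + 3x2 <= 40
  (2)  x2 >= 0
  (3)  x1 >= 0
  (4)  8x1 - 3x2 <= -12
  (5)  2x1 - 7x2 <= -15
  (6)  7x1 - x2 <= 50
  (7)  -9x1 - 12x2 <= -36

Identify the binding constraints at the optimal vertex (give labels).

(3) and (4)

Feasible corners and C = -3x1 + 10x2:
  (0, 40/3) → C = 400/3
  (190/9, 880/9) → C = 8230/9
  (0, 4) → C = 40
  (162/13, 484/13) → C = 4354/13

The minimum is at (0, 4). Substituting into each constraint, equality holds for (3) and (4); the remaining constraints have slack.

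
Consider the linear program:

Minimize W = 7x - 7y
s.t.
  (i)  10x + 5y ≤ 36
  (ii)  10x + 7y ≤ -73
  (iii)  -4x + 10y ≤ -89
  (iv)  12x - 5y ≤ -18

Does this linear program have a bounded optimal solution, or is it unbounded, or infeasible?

unbounded

From the feasible point (-25/4, -57/5), moving in the direction (-10, -4) keeps every constraint satisfied while W decreases without bound.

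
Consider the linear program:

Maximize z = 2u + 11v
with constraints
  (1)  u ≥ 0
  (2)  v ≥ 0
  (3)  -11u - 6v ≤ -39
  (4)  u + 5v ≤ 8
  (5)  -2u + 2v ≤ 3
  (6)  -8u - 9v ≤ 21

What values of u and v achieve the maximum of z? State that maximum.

u = 3, v = 1, maximum z = 17

Vertices and z = 2u + 11v:
  (39/11, 0) → z = 78/11
  (8, 0) → z = 16
  (3, 1) → z = 17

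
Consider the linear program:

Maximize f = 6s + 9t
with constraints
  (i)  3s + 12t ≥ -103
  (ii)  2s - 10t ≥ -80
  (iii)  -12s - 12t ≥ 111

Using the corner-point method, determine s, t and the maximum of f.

s = -115/8, t = 41/8, maximum f = -321/8

Extreme points and f = 6s + 9t:
  (-995/27, 17/27) → f = -1939/9
  (-8/9, -301/36) → f = -967/12
  (-115/8, 41/8) → f = -321/8

The optimum lies where 2s - 10t = -80 and -12s - 12t = 111.
Solving simultaneously gives s = -115/8, t = 41/8.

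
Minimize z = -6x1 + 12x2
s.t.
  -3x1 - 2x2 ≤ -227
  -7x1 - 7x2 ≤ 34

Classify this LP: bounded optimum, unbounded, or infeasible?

From the feasible point (1657/7, -1691/7), moving in the direction (7, -7) keeps every constraint satisfied while z decreases without bound.

unbounded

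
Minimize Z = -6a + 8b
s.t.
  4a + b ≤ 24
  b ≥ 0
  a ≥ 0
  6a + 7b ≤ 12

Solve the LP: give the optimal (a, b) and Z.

At the optimal vertex, b = 0 and 6a + 7b = 12.
Solving simultaneously gives a = 2, b = 0.

a = 2, b = 0, minimum Z = -12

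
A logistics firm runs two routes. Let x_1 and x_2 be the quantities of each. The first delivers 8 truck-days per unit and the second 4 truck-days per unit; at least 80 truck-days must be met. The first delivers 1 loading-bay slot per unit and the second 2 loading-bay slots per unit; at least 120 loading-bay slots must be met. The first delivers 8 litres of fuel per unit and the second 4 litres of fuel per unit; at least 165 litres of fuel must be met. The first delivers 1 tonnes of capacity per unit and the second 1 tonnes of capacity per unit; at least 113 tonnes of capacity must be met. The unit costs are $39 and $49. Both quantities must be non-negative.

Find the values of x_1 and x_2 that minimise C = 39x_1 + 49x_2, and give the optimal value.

x_1 = 106, x_2 = 7, minimum C = 4477

The feasible region is unbounded (it extends along (0, 1), (1, 0)), but C strictly increases along every unbounded feasible direction, so there is no improving ray and the minimum is attained at a vertex.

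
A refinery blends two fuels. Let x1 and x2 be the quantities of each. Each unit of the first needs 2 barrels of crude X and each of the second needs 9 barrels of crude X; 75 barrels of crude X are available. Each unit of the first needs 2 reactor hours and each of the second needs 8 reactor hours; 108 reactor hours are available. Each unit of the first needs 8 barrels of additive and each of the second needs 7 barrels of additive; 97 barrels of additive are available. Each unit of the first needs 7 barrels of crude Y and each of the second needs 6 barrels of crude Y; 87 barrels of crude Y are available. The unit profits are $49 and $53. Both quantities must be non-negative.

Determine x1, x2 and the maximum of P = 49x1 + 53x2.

Vertices and P = 49x1 + 53x2:
  (0, 0) → P = 0
  (0, 25/3) → P = 1325/3
  (97/8, 0) → P = 4753/8
  (6, 7) → P = 665

x1 = 6, x2 = 7, maximum P = 665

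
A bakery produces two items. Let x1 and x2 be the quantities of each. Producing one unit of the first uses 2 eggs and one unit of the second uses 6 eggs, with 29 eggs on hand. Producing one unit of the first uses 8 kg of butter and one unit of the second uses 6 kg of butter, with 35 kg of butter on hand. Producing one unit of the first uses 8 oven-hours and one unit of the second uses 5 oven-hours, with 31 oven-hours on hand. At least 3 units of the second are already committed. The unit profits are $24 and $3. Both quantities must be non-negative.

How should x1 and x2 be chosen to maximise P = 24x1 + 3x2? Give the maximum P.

Feasible corners and P = 24x1 + 3x2:
  (0, 29/6) → P = 29/2
  (0, 3) → P = 9
  (1, 9/2) → P = 75/2
  (11/8, 4) → P = 45
  (2, 3) → P = 57

The binding constraints are 8x1 + 5x2 = 31 and x2 = 3.
Solving simultaneously gives x1 = 2, x2 = 3.

x1 = 2, x2 = 3, maximum P = 57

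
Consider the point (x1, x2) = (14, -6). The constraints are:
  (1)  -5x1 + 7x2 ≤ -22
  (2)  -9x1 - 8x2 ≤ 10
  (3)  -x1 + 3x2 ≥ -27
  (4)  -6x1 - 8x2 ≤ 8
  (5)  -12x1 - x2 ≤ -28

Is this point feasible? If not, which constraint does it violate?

not feasible — violates (3)

Constraint (3): -x1 + 3x2 = -32, which is not ≥ -27. All other constraints are satisfied.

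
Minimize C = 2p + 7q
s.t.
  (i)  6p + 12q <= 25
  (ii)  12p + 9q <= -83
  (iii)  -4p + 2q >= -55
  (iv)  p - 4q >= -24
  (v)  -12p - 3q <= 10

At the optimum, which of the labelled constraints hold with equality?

(iii) and (v)

Corner points and C = 2p + 7q:
  (329/60, -248/15) → C = -3143/30
  (53/24, -73/6) → C = -323/4
  (145/36, -175/9) → C = -2305/18

The minimum is at (145/36, -175/9). Substituting into each constraint, equality holds for (iii) and (v); the remaining constraints have slack.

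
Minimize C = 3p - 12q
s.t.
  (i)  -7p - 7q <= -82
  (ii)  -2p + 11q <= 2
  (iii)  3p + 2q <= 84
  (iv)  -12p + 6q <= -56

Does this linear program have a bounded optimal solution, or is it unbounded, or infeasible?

bounded optimum

Extreme points and C = 3p - 12q:
  (888/91, 178/91) → C = 528/91
  (424/7, -342/7) → C = 768
  (920/37, 174/37) → C = 672/37
The feasible region has finitely many vertices and no improving ray; the minimum is 528/91 at (888/91, 178/91).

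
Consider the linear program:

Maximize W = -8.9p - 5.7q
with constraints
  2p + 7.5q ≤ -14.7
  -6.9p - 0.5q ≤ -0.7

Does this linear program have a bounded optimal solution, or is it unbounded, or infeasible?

unbounded

From the feasible point (36/145, -1469/725), moving in the direction (0.5, -6.9) keeps every constraint satisfied while W increases without bound.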